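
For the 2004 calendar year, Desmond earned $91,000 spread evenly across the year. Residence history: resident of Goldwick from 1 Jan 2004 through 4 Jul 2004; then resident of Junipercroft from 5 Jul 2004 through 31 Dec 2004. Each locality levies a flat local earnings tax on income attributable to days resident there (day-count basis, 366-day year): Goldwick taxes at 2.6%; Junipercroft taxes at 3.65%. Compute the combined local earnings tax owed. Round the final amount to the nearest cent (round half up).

$2,835.92

Goldwick, 1 Jan – 4 Jul 2004: 186 days → $91,000 × 2.6% × 186/366 = $1,202.3934
Junipercroft, 5 Jul – 31 Dec 2004: 180 days → $91,000 × 3.65% × 180/366 = $1,633.5246
Total = $2,835.9180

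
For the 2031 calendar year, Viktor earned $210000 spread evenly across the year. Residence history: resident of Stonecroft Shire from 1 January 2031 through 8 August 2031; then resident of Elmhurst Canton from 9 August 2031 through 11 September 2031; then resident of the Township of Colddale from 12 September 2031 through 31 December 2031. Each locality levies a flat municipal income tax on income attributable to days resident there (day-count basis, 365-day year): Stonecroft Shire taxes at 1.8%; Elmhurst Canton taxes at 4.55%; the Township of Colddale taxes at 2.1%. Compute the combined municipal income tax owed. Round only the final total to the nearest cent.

$4509.53

Stonecroft Shire, 1 January – 8 August 2031: 220 days → $210000 × 1.8% × 220/365 = $2278.3562
Elmhurst Canton, 9 August – 11 September 2031: 34 days → $210000 × 4.55% × 34/365 = $890.0548
The Township of Colddale, 12 September – 31 December 2031: 111 days → $210000 × 2.1% × 111/365 = $1341.1233
Total = $4509.5342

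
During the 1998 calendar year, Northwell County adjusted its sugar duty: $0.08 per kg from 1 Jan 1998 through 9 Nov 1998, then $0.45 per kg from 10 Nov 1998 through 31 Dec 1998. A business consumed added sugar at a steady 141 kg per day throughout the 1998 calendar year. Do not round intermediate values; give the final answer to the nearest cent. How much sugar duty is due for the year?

1 Jan – 9 Nov 1998: 313 days × 141 kg/day = 44,133 kg at $0.08/kg → $3,530.64
10 Nov – 31 Dec 1998: 52 days × 141 kg/day = 7,332 kg at $0.45/kg → $3,299.40

$6,830.04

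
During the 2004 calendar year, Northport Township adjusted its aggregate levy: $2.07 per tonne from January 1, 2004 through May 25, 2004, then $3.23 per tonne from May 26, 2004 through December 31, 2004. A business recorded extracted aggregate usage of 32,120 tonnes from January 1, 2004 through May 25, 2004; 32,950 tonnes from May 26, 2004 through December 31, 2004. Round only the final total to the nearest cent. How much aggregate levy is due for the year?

$172,916.90

January 1 – May 25, 2004: 32,120 tonnes at $2.07/tonne → $66,488.40
May 26 – December 31, 2004: 32,950 tonnes at $3.23/tonne → $106,428.50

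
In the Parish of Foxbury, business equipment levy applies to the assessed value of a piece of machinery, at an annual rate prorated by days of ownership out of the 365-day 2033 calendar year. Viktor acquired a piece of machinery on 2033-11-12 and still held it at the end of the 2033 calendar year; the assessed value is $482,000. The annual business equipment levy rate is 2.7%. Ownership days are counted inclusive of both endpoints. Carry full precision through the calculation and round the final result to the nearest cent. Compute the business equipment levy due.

Days held (2033-11-12 to 2033-12-31): 50 out of 365
Tax = $482,000 × 2.7% × 50/365 = $1,782.7397

$1,782.74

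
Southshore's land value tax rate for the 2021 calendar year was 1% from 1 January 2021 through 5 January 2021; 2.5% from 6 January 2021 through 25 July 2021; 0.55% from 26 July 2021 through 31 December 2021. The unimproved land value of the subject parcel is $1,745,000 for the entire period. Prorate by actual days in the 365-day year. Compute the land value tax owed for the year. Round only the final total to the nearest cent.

1 January – 5 January 2021: 5 days at 1% → $1,745,000 × 1% × 5/365 = $239.0411
6 January – 25 July 2021: 201 days at 2.5% → $1,745,000 × 2.5% × 201/365 = $24,023.6301
26 July – 31 December 2021: 159 days at 0.55% → $1,745,000 × 0.55% × 159/365 = $4,180.8288
Total = $28,443.5000

$28,443.50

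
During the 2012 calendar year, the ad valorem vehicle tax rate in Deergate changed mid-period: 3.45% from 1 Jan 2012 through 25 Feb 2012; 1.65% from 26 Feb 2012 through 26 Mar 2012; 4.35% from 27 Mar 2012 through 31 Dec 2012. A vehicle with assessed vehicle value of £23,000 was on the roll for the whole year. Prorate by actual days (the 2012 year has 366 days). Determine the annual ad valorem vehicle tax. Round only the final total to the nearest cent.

1 Jan – 25 Feb 2012: 56 days at 3.45% → £23,000 × 3.45% × 56/366 = £121.4098
26 Feb – 26 Mar 2012: 30 days at 1.65% → £23,000 × 1.65% × 30/366 = £31.1066
27 Mar – 31 Dec 2012: 280 days at 4.35% → £23,000 × 4.35% × 280/366 = £765.4098
Total = £917.9262

£917.93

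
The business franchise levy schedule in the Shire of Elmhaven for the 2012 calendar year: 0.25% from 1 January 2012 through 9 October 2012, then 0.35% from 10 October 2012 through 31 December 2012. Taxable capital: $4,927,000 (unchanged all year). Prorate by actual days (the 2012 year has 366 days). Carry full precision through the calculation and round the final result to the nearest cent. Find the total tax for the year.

1 January – 9 October 2012: 283 days at 0.25% → $4,927,000 × 0.25% × 283/366 = $9,524.1872
10 October – 31 December 2012: 83 days at 0.35% → $4,927,000 × 0.35% × 83/366 = $3,910.6380
Total = $13,434.8251

$13,434.83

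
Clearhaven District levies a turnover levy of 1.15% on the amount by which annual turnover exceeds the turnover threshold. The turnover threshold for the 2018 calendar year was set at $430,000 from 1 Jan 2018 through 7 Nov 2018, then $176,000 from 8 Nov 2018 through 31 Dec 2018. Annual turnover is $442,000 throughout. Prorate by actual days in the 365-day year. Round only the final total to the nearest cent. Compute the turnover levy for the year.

1 Jan – 7 Nov 2018: 311 days, exemption $430,000 → ($442,000 − $430,000) × 1.15% × 311/365 = $117.5836
8 Nov – 31 Dec 2018: 54 days, exemption $176,000 → ($442,000 − $176,000) × 1.15% × 54/365 = $452.5644
Total = $570.1479

$570.15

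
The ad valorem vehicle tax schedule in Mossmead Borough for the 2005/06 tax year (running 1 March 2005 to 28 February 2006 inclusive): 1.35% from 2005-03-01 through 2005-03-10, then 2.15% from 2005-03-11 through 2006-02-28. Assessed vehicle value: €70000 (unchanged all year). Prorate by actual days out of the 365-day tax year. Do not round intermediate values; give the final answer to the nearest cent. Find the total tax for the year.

2005-03-01 to 2005-03-10: 10 days at 1.35% → €70000 × 1.35% × 10/365 = €25.8904
2005-03-11 to 2006-02-28: 355 days at 2.15% → €70000 × 2.15% × 355/365 = €1463.7671
Total = €1489.6575

€1489.66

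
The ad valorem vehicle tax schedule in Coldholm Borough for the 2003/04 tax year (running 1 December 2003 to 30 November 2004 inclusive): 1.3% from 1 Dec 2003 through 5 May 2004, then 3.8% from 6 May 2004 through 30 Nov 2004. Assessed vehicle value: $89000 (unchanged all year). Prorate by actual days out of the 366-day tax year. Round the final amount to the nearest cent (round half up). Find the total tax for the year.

$2427.56

1 Dec 2003 – 5 May 2004: 157 days at 1.3% → $89000 × 1.3% × 157/366 = $496.3087
6 May – 30 Nov 2004: 209 days at 3.8% → $89000 × 3.8% × 209/366 = $1931.2514
Total = $2427.5601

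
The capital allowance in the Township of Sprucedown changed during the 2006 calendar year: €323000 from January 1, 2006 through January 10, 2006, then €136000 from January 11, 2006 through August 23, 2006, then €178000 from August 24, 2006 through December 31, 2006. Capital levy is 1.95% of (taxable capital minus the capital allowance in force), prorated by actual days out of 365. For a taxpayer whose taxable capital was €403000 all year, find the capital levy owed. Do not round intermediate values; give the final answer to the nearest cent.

€4814.90

January 1 – January 10, 2006: 10 days, exemption €323000 → (€403000 − €323000) × 1.95% × 10/365 = €42.7397
January 11 – August 23, 2006: 225 days, exemption €136000 → (€403000 − €136000) × 1.95% × 225/365 = €3209.4863
August 24 – December 31, 2006: 130 days, exemption €178000 → (€403000 − €178000) × 1.95% × 130/365 = €1562.6712
Total = €4814.8973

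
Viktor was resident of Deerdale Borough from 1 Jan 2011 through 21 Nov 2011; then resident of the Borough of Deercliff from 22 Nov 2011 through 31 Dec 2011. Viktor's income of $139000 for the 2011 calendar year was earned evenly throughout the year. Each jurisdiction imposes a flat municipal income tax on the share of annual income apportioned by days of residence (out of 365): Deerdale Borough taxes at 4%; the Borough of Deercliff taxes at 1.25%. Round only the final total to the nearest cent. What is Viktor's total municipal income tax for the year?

$5141.10

Deerdale Borough, 1 Jan – 21 Nov 2011: 325 days → $139000 × 4% × 325/365 = $4950.6849
The Borough of Deercliff, 22 Nov – 31 Dec 2011: 40 days → $139000 × 1.25% × 40/365 = $190.4110
Total = $5141.0959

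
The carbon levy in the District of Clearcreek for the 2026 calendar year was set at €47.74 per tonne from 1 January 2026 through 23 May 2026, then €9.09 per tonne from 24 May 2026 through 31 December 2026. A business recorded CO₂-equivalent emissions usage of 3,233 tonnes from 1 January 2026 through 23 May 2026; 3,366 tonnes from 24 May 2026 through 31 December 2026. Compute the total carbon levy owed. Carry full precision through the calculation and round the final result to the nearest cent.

€184,940.36

1 January – 23 May 2026: 3,233 tonnes at €47.74/tonne → €154,343.42
24 May – 31 December 2026: 3,366 tonnes at €9.09/tonne → €30,596.94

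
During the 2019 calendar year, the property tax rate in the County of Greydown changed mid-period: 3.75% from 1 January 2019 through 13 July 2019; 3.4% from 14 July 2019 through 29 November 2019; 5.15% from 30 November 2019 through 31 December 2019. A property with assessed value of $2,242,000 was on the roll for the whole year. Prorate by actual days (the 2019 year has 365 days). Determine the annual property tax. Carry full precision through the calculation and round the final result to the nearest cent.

$83,838.52

1 January – 13 July 2019: 194 days at 3.75% → $2,242,000 × 3.75% × 194/365 = $44,686.4384
14 July – 29 November 2019: 139 days at 3.4% → $2,242,000 × 3.4% × 139/365 = $29,029.2932
30 November – 31 December 2019: 32 days at 5.15% → $2,242,000 × 5.15% × 32/365 = $10,122.7836
Total = $83,838.5151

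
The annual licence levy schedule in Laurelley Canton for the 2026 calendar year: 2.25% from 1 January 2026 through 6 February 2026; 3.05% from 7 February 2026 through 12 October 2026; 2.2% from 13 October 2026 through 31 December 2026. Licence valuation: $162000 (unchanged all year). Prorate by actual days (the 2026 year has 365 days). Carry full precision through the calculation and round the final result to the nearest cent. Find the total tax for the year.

$4507.82

1 January – 6 February 2026: 37 days at 2.25% → $162000 × 2.25% × 37/365 = $369.4932
7 February – 12 October 2026: 248 days at 3.05% → $162000 × 3.05% × 248/365 = $3357.1726
13 October – 31 December 2026: 80 days at 2.2% → $162000 × 2.2% × 80/365 = $781.1507
Total = $4507.8164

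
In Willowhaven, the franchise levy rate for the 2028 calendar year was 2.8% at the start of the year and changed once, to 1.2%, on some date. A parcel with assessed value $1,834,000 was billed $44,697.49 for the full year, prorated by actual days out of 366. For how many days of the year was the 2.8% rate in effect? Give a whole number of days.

283 days

Let d = days at the first rate; then 366 − d days at the second rate.
$1,834,000 × [2.8%·d + 1.2%·(366−d)] / 366 = $44,697.49
Solving gives d = 283, so the new rate took effect on 10 October 2028.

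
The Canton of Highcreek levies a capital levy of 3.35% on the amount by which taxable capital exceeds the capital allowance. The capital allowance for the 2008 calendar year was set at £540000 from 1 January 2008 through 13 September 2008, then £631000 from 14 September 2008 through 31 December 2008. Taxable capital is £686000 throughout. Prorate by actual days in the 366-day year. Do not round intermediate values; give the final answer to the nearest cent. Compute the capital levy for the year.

1 January – 13 September 2008: 257 days, exemption £540000 → (£686000 − £540000) × 3.35% × 257/366 = £3434.3907
14 September – 31 December 2008: 109 days, exemption £631000 → (£686000 − £631000) × 3.35% × 109/366 = £548.7227
Total = £3983.1134

£3983.11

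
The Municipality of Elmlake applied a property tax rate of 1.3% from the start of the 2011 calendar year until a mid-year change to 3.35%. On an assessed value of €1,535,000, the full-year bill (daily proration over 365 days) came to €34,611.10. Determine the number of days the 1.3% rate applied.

Let d = days at the first rate; then 365 − d days at the second rate.
€1,535,000 × [1.3%·d + 3.35%·(365−d)] / 365 = €34,611.10
Solving gives d = 195, so the new rate took effect on 15 July 2011.

195 days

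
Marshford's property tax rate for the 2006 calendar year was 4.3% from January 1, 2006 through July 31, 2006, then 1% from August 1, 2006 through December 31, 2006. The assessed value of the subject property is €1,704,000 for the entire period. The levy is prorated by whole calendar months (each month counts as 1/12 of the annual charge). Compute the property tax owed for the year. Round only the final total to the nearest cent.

January 1 – July 31, 2006: 7 months at 4.3% → €1,704,000 × 4.3% × 7/12 = €42,742.0000
August 1 – December 31, 2006: 5 months at 1% → €1,704,000 × 1% × 5/12 = €7,100.0000
Total = €49,842.0000

€49,842.00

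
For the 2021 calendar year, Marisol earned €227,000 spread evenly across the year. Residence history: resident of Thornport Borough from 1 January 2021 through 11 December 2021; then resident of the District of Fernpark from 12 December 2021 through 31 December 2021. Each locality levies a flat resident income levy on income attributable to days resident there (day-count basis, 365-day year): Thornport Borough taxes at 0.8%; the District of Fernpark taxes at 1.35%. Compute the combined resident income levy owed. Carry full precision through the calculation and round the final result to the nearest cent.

€1,884.41

Thornport Borough, 1 January – 11 December 2021: 345 days → €227,000 × 0.8% × 345/365 = €1,716.4932
The District of Fernpark, 12 December – 31 December 2021: 20 days → €227,000 × 1.35% × 20/365 = €167.9178
Total = €1,884.4110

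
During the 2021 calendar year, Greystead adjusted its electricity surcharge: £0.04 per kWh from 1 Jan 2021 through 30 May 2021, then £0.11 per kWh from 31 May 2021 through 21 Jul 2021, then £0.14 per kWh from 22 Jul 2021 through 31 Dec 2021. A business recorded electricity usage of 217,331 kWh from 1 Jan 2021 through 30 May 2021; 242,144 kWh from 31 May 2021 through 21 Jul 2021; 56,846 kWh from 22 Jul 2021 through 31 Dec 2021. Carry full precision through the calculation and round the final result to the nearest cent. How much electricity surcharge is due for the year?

1 Jan – 30 May 2021: 217,331 kWh at £0.04/kWh → £8,693.24
31 May – 21 Jul 2021: 242,144 kWh at £0.11/kWh → £26,635.84
22 Jul – 31 Dec 2021: 56,846 kWh at £0.14/kWh → £7,958.44

£43,287.52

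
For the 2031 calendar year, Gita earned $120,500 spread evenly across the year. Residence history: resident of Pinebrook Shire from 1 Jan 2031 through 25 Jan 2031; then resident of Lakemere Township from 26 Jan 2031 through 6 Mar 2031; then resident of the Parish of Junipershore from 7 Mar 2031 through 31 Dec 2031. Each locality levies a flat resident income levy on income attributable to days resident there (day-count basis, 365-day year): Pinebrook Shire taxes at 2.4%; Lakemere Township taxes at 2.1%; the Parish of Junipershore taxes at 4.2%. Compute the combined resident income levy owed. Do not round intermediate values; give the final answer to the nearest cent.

Pinebrook Shire, 1 Jan – 25 Jan 2031: 25 days → $120,500 × 2.4% × 25/365 = $198.0822
Lakemere Township, 26 Jan – 6 Mar 2031: 40 days → $120,500 × 2.1% × 40/365 = $277.3151
The Parish of Junipershore, 7 Mar – 31 Dec 2031: 300 days → $120,500 × 4.2% × 300/365 = $4,159.7260
Total = $4,635.1233

$4,635.12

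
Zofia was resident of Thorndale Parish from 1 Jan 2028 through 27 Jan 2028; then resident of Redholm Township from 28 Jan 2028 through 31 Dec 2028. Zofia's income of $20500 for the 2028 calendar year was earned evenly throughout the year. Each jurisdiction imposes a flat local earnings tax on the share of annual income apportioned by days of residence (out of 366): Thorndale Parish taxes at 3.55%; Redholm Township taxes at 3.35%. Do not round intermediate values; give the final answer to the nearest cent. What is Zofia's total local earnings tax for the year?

$689.77

Thorndale Parish, 1 Jan – 27 Jan 2028: 27 days → $20500 × 3.55% × 27/366 = $53.6865
Redholm Township, 28 Jan – 31 Dec 2028: 339 days → $20500 × 3.35% × 339/366 = $636.0881
Total = $689.7746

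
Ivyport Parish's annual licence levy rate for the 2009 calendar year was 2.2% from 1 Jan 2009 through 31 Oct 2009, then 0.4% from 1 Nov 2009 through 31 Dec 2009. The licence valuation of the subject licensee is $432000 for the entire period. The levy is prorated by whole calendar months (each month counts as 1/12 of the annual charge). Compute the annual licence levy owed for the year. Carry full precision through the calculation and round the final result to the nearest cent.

1 Jan – 31 Oct 2009: 10 months at 2.2% → $432000 × 2.2% × 10/12 = $7920.0000
1 Nov – 31 Dec 2009: 2 months at 0.4% → $432000 × 0.4% × 2/12 = $288.0000
Total = $8208.0000

$8208.00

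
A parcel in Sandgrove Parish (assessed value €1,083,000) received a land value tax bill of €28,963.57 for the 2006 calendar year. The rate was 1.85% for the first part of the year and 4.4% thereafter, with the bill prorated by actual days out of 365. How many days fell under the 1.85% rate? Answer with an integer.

247 days

Let d = days at the first rate; then 365 − d days at the second rate.
€1,083,000 × [1.85%·d + 4.4%·(365−d)] / 365 = €28,963.57
Solving gives d = 247, so the new rate took effect on 5 September 2006.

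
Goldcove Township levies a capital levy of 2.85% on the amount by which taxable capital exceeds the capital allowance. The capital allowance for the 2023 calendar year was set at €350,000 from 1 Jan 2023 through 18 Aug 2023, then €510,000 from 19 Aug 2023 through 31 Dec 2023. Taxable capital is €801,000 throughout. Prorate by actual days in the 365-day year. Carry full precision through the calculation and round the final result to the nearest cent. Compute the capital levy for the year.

€11,166.92

1 Jan – 18 Aug 2023: 230 days, exemption €350,000 → (€801,000 − €350,000) × 2.85% × 230/365 = €8,099.4658
19 Aug – 31 Dec 2023: 135 days, exemption €510,000 → (€801,000 − €510,000) × 2.85% × 135/365 = €3,067.4589
Total = €11,166.9247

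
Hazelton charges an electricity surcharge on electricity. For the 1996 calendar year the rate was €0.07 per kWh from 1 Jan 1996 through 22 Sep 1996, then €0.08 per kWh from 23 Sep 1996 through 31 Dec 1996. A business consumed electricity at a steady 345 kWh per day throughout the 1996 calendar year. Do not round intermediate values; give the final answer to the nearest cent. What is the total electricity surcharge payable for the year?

€9,183.90

1 Jan – 22 Sep 1996: 266 days × 345 kWh/day = 91,770 kWh at €0.07/kWh → €6,423.90
23 Sep – 31 Dec 1996: 100 days × 345 kWh/day = 34,500 kWh at €0.08/kWh → €2,760.00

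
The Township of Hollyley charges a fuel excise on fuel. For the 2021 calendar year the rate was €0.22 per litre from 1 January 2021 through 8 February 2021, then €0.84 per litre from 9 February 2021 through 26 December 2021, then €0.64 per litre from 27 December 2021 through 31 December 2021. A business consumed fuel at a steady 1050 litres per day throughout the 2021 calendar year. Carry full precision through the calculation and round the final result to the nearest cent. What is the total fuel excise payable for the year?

1 January – 8 February 2021: 39 days × 1050 litres/day = 40,950 litres at €0.22/litre → €9009.00
9 February – 26 December 2021: 321 days × 1050 litres/day = 337,050 litres at €0.84/litre → €283122.00
27 December – 31 December 2021: 5 days × 1050 litres/day = 5,250 litres at €0.64/litre → €3360.00

€295491.00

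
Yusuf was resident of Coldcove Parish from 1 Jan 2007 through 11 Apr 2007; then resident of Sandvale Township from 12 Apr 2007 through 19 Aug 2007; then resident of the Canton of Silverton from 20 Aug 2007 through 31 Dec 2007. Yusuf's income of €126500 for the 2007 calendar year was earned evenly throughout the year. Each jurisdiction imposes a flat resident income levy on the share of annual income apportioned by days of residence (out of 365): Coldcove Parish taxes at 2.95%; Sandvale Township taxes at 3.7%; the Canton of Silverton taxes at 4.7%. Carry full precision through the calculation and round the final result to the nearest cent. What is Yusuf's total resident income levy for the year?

€4882.38

Coldcove Parish, 1 Jan – 11 Apr 2007: 101 days → €126500 × 2.95% × 101/365 = €1032.6212
Sandvale Township, 12 Apr – 19 Aug 2007: 130 days → €126500 × 3.7% × 130/365 = €1667.0274
The Canton of Silverton, 20 Aug – 31 Dec 2007: 134 days → €126500 × 4.7% × 134/365 = €2182.7315
Total = €4882.3801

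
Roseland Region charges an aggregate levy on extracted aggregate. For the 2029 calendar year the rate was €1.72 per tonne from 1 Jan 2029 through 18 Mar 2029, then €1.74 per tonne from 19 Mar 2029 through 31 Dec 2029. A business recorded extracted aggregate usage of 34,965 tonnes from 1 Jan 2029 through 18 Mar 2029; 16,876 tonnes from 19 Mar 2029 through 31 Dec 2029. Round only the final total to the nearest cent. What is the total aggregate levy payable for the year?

€89,504.04

1 Jan – 18 Mar 2029: 34,965 tonnes at €1.72/tonne → €60,139.80
19 Mar – 31 Dec 2029: 16,876 tonnes at €1.74/tonne → €29,364.24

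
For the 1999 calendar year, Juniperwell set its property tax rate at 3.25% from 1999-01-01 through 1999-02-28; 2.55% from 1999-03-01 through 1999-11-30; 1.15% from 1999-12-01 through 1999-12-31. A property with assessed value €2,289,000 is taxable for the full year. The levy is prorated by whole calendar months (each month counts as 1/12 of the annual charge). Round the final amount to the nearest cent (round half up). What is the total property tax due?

1999-01-01 to 1999-02-28: 2 months at 3.25% → €2,289,000 × 3.25% × 2/12 = €12,398.7500
1999-03-01 to 1999-11-30: 9 months at 2.55% → €2,289,000 × 2.55% × 9/12 = €43,777.1250
1999-12-01 to 1999-12-31: 1 month at 1.15% → €2,289,000 × 1.15% × 1/12 = €2,193.6250
Total = €58,369.5000

€58,369.50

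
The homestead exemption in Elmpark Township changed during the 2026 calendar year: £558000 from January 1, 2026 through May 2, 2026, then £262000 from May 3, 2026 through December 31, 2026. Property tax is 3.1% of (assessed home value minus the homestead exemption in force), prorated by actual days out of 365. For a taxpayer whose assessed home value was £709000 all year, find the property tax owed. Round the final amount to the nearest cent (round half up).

£10789.95

January 1 – May 2, 2026: 122 days, exemption £558000 → (£709000 − £558000) × 3.1% × 122/365 = £1564.6082
May 3 – December 31, 2026: 243 days, exemption £262000 → (£709000 − £262000) × 3.1% × 243/365 = £9225.3452
Total = £10789.9534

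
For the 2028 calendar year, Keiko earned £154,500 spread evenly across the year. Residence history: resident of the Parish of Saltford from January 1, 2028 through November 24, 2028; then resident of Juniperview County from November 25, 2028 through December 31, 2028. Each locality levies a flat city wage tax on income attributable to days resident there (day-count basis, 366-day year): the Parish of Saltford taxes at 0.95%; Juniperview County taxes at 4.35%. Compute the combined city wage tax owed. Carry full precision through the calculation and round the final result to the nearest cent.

The Parish of Saltford, January 1 – November 24, 2028: 329 days → £154,500 × 0.95% × 329/366 = £1,319.3709
Juniperview County, November 25 – December 31, 2028: 37 days → £154,500 × 4.35% × 37/366 = £679.4201
Total = £1,998.7910

£1,998.79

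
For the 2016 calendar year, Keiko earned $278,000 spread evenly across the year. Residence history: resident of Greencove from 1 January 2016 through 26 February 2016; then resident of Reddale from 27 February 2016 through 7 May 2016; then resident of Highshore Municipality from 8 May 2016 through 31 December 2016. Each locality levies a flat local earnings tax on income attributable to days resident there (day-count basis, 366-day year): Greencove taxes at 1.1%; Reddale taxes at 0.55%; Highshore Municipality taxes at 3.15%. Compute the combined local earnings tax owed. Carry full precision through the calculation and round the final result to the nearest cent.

Greencove, 1 January – 26 February 2016: 57 days → $278,000 × 1.1% × 57/366 = $476.2459
Reddale, 27 February – 7 May 2016: 71 days → $278,000 × 0.55% × 71/366 = $296.6093
Highshore Municipality, 8 May – 31 December 2016: 238 days → $278,000 × 3.15% × 238/366 = $5,694.4426
Total = $6,467.2978

$6,467.30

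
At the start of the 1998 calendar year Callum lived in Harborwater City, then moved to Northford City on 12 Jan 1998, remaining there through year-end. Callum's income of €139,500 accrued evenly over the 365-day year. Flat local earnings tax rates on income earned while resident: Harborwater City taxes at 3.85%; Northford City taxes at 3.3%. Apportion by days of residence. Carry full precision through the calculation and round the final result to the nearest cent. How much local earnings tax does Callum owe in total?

Harborwater City, 1 Jan – 11 Jan 1998: 11 days → €139,500 × 3.85% × 11/365 = €161.8582
Northford City, 12 Jan – 31 Dec 1998: 354 days → €139,500 × 3.3% × 354/365 = €4,464.7644
Total = €4,626.6226

€4,626.62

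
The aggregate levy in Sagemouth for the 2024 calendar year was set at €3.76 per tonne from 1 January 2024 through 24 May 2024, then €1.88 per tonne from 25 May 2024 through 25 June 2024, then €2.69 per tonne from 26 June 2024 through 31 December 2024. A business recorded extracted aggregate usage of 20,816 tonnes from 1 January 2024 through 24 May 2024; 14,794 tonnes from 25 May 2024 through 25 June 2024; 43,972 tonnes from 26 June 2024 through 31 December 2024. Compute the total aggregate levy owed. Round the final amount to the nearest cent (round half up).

€224365.56

1 January – 24 May 2024: 20,816 tonnes at €3.76/tonne → €78268.16
25 May – 25 June 2024: 14,794 tonnes at €1.88/tonne → €27812.72
26 June – 31 December 2024: 43,972 tonnes at €2.69/tonne → €118284.68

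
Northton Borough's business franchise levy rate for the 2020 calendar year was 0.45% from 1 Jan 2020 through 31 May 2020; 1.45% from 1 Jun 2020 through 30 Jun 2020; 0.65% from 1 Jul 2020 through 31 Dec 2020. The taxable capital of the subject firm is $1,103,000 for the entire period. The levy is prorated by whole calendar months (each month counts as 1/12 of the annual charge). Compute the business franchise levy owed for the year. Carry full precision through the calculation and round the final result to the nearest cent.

1 Jan – 31 May 2020: 5 months at 0.45% → $1,103,000 × 0.45% × 5/12 = $2,068.1250
1 Jun – 30 Jun 2020: 1 month at 1.45% → $1,103,000 × 1.45% × 1/12 = $1,332.7917
1 Jul – 31 Dec 2020: 6 months at 0.65% → $1,103,000 × 0.65% × 6/12 = $3,584.7500
Total = $6,985.6667

$6,985.67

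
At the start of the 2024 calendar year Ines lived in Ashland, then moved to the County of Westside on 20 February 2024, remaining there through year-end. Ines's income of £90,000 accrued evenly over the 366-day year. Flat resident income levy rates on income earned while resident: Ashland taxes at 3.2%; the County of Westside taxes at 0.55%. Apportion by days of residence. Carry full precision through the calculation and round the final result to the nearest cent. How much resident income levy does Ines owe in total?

Ashland, 1 January – 19 February 2024: 50 days → £90,000 × 3.2% × 50/366 = £393.4426
The County of Westside, 20 February – 31 December 2024: 316 days → £90,000 × 0.55% × 316/366 = £427.3770
Total = £820.8197

£820.82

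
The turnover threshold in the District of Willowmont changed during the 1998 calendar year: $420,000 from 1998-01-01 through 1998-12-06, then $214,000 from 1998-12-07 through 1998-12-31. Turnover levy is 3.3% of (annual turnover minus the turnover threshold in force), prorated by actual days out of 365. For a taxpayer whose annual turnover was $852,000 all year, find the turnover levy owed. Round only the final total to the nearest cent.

$14,721.62

1998-01-01 to 1998-12-06: 340 days, exemption $420,000 → ($852,000 − $420,000) × 3.3% × 340/365 = $13,279.5616
1998-12-07 to 1998-12-31: 25 days, exemption $214,000 → ($852,000 − $214,000) × 3.3% × 25/365 = $1,442.0548
Total = $14,721.6164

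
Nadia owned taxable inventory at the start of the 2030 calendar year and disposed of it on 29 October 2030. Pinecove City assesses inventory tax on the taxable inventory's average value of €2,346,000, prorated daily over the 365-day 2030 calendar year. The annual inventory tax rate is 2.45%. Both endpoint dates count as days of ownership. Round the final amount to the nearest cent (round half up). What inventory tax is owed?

Days held (1 January – 29 October 2030): 302 out of 365
Tax = €2,346,000 × 2.45% × 302/365 = €47,556.3123

€47,556.31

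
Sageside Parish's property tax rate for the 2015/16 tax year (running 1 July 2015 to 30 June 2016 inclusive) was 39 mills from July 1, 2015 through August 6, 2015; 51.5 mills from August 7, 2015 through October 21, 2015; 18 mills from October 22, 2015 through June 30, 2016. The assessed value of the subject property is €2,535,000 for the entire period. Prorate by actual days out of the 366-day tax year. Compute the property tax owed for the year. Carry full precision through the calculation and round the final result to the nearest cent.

July 1 – August 6, 2015: 37 days at 39 mills → €2,535,000 × 3.9% × 37/366 = €9,994.5492
August 7 – October 21, 2015: 76 days at 51.5 mills → €2,535,000 × 5.15% × 76/366 = €27,109.2623
October 22, 2015 – June 30, 2016: 253 days at 18 mills → €2,535,000 × 1.8% × 253/366 = €31,542.0492
Total = €68,645.8607

€68,645.86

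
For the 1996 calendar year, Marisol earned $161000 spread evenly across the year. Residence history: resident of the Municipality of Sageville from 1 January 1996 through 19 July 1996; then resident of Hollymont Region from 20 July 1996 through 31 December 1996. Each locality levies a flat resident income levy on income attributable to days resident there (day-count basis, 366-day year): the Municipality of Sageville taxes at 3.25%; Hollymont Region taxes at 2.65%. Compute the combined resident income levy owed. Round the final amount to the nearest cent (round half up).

The Municipality of Sageville, 1 January – 19 July 1996: 201 days → $161000 × 3.25% × 201/366 = $2873.5861
Hollymont Region, 20 July – 31 December 1996: 165 days → $161000 × 2.65% × 165/366 = $1923.4221
Total = $4797.0082

$4797.01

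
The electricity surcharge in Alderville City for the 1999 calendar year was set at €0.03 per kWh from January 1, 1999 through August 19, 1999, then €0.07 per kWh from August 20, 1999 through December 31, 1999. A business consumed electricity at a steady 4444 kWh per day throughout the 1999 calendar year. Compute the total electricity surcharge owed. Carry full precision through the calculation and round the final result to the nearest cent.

€72481.64

January 1 – August 19, 1999: 231 days × 4444 kWh/day = 1,026,564 kWh at €0.03/kWh → €30796.92
August 20 – December 31, 1999: 134 days × 4444 kWh/day = 595,496 kWh at €0.07/kWh → €41684.72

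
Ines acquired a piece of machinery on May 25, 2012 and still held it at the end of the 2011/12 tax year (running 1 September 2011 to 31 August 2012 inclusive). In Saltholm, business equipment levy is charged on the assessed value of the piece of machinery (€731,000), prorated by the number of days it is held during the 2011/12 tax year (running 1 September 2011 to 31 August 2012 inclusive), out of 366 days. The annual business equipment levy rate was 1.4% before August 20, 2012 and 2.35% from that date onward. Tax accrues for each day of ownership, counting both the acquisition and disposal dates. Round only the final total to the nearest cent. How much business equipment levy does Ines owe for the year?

May 25 – August 19, 2012: 87 days at 1.4% → €731,000 × 1.4% × 87/366 = €2,432.6721
August 20 – August 31, 2012: 12 days at 2.35% → €731,000 × 2.35% × 12/366 = €563.2295
Total = €2,995.9016

€2,995.90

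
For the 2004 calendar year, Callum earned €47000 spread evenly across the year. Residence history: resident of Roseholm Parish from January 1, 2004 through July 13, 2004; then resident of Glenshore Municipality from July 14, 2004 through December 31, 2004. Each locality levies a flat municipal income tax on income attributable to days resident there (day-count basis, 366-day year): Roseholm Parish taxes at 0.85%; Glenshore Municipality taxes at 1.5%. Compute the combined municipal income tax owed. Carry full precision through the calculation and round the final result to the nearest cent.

€542.23

Roseholm Parish, January 1 – July 13, 2004: 195 days → €47000 × 0.85% × 195/366 = €212.8484
Glenshore Municipality, July 14 – December 31, 2004: 171 days → €47000 × 1.5% × 171/366 = €329.3852
Total = €542.2336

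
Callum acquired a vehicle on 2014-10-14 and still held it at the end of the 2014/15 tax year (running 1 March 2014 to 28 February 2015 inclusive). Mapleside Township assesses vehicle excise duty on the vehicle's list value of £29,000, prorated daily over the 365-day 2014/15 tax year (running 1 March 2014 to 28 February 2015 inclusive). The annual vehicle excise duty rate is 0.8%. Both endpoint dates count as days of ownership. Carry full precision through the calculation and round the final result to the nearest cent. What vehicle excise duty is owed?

Days held (2014-10-14 to 2015-02-28): 138 out of 365
Tax = £29,000 × 0.8% × 138/365 = £87.7151

£87.72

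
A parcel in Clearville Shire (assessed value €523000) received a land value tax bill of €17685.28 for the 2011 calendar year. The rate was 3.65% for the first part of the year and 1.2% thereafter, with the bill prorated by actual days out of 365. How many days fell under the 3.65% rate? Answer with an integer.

Let d = days at the first rate; then 365 − d days at the second rate.
€523000 × [3.65%·d + 1.2%·(365−d)] / 365 = €17685.28
Solving gives d = 325, so the new rate took effect on 22 November 2011.

325 days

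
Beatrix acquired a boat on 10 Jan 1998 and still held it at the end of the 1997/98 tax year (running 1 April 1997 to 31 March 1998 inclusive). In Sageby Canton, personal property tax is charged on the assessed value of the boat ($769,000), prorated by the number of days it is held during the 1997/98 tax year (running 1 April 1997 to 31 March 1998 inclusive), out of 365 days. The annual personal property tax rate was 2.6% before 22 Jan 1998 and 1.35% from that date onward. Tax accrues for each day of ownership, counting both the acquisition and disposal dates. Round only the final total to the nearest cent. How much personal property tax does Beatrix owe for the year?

$2,619.87

10 Jan – 21 Jan 1998: 12 days at 2.6% → $769,000 × 2.6% × 12/365 = $657.3370
22 Jan – 31 Mar 1998: 69 days at 1.35% → $769,000 × 1.35% × 69/365 = $1,962.5301
Total = $2,619.8671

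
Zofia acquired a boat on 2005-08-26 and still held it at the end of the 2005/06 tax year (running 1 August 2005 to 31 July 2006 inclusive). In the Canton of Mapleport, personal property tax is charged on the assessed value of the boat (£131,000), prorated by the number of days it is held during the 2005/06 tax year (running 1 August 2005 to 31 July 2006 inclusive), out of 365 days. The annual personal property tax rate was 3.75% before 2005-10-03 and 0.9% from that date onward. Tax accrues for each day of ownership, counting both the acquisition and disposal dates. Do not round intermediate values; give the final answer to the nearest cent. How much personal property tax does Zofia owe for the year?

£1,486.94

2005-08-26 to 2005-10-02: 38 days at 3.75% → £131,000 × 3.75% × 38/365 = £511.4384
2005-10-03 to 2006-07-31: 302 days at 0.9% → £131,000 × 0.9% × 302/365 = £975.5014
Total = £1,486.9397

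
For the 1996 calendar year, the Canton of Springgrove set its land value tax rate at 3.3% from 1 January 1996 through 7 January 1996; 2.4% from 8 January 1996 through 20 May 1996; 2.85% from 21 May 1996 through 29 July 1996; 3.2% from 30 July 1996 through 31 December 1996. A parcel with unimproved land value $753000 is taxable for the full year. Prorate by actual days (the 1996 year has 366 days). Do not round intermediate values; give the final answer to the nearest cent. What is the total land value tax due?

1 January – 7 January 1996: 7 days at 3.3% → $753000 × 3.3% × 7/366 = $475.2541
8 January – 20 May 1996: 134 days at 2.4% → $753000 × 2.4% × 134/366 = $6616.5246
21 May – 29 July 1996: 70 days at 2.85% → $753000 × 2.85% × 70/366 = $4104.4672
30 July – 31 December 1996: 155 days at 3.2% → $753000 × 3.2% × 155/366 = $10204.5902
Total = $21400.8361

$21400.84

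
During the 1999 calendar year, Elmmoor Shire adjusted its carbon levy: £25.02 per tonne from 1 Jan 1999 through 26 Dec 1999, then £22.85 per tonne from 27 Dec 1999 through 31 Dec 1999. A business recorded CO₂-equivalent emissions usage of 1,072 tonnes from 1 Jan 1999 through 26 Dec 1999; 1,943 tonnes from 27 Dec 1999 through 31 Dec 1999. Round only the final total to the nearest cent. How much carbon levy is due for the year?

1 Jan – 26 Dec 1999: 1,072 tonnes at £25.02/tonne → £26,821.44
27 Dec – 31 Dec 1999: 1,943 tonnes at £22.85/tonne → £44,397.55

£71,218.99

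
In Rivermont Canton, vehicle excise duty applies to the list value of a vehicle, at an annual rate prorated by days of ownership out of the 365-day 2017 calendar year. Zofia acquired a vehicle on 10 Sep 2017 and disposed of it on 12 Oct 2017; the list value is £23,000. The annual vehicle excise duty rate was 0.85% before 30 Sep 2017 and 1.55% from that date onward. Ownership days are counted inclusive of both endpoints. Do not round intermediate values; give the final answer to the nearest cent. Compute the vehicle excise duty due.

10 Sep – 29 Sep 2017: 20 days at 0.85% → £23,000 × 0.85% × 20/365 = £10.7123
30 Sep – 12 Oct 2017: 13 days at 1.55% → £23,000 × 1.55% × 13/365 = £12.6973
Total = £23.4096

£23.41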